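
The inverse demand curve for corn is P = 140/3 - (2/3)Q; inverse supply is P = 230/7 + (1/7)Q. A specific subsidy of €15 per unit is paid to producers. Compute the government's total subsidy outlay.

Government cost = 9075/17

Pre-subsidy: 140/3 - (2/3)Q = 230/7 + (1/7)Q gives Q* = 290/17 and P* = 600/17.
With the subsidy, sellers receive Ps = Pb + 15 for each unit, where Pb is the price buyers pay.
On the curves, Pb = 140/3 - (2/3)Q and Ps = 230/7 + (1/7)Q; the wedge Ps − Pb = 15 gives 230/7 + (1/7)Q − (140/3 - (2/3)Q) = 15, so Q' = 605/17.
Then Pb = 140/3 − (2/3)·(605/17) = 390/17 and Ps = 230/7 + (1/7)·(605/17) = 645/17.
Government outlay = subsidy × quantity = 15 × 605/17 = 9075/17.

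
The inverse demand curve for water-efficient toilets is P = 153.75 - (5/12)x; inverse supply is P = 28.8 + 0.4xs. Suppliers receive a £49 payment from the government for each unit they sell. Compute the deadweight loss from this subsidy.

Pre-subsidy: 153.75 - (5/12)x = 28.8 + 0.4x gives x* = 153 and P* = 90.
With the subsidy, sellers receive Ps = Pb + 49 for each unit, where Pb is the price buyers pay.
On the curves, Pb = 153.75 - (5/12)x and Ps = 28.8 + 0.4x; the wedge Ps − Pb = 49 gives 28.8 + 0.4x − (153.75 - (5/12)x) = 49, so x' = 213.
Then Pb = 153.75 − (5/12)·213 = 65 and Ps = 28.8 + 0.4·213 = 114.
The subsidy expands output by 213 − 153 = 60 past the efficient level; on those units the gap between marginal cost and willingness to pay runs from 0 up to 49.
DWL = ½ × 49 × 60 = 1470.

Deadweight loss = £1470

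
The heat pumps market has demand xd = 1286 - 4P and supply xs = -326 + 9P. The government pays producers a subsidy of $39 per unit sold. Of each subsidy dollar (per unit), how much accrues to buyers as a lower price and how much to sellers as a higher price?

Buyers gain $27 per unit; sellers gain $12 per unit

Pre-subsidy: 1286 - 4P = -326 + 9P gives P* = 124, x* = 790.
With the subsidy, sellers receive Ps = Pb + 39 for each unit, where Pb is the price buyers pay.
Supply in terms of Pb becomes xs = -326 + 9(Pb + 39) = 25 + 9Pb. Setting this equal to demand: 1286 - 4Pb = 25 + 9Pb, so Pb = 97.
Sellers receive Ps = 97 + 39 = 136; x' = 1286 − 4·97 = 898.
Buyers' price falls by P* − Pb = 124 − 97 = 27; sellers' price rises by Ps − P* = 136 − 124 = 12.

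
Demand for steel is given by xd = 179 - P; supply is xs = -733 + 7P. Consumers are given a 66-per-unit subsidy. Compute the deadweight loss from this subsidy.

Deadweight loss = 1905.75

Pre-subsidy: 179 - P = -733 + 7P gives P* = 114, x* = 65.
With the rebate, buyers effectively pay Pb = Ps − 66, where Ps is the price sellers receive.
Demand in terms of Ps becomes xd = 179 − 1(Ps − 66) = 245 - Ps. Setting this equal to supply: 245 - Ps = -733 + 7Ps, so Ps = 122.25.
Buyers pay Pb = 122.25 − 66 = 56.25; x' = -733 + 7·122.25 = 122.75.
The subsidy expands output by 122.75 − 65 = 57.75 past the efficient level; on those units the gap between marginal cost and willingness to pay runs from 0 up to 66.
DWL = ½ × 66 × 57.75 = 1905.75.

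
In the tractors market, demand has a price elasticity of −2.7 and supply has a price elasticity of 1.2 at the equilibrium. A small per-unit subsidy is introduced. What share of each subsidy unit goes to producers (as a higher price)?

Producer share = 9/13

For a small subsidy around the equilibrium, the benefit split depends on the relative slopes, which at a point are proportional to the elasticities.
Buyer share = εs/(εs + |εd|) = 1.2/(1.2 + 2.7) = 4/13; seller share = |εd|/(εs + |εd|) = 9/13.
So producers capture 9/13 of the subsidy.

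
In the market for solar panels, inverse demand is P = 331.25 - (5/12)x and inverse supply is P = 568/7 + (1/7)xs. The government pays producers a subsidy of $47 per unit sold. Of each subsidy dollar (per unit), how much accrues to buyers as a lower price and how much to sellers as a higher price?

Pre-subsidy: 331.25 - (5/12)x = 568/7 + (1/7)x gives x* = 447 and P* = 145.
With the subsidy, sellers receive Ps = Pb + 47 for each unit, where Pb is the price buyers pay.
On the curves, Pb = 331.25 - (5/12)x and Ps = 568/7 + (1/7)x; the wedge Ps − Pb = 47 gives 568/7 + (1/7)x − (331.25 - (5/12)x) = 47, so x' = 531.
Then Pb = 331.25 − (5/12)·531 = 110 and Ps = 568/7 + (1/7)·531 = 157.
Buyers' price falls by P* − Pb = 145 − 110 = 35; sellers' price rises by Ps − P* = 157 − 145 = 12.

Buyers gain $35 per unit; sellers gain $12 per unit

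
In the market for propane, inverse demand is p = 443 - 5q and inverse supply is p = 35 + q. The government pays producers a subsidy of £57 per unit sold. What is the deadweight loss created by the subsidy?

Deadweight loss = £270.75

Pre-subsidy: 443 - 5q = 35 + q gives q* = 68 and p* = 103.
With the subsidy, sellers receive ps = pb + 57 for each unit, where pb is the price buyers pay.
On the curves, pb = 443 - 5q and ps = 35 + q; the wedge ps − pb = 57 gives 35 + q − (443 - 5q) = 57, so q' = 77.5.
Then pb = 443 − 5·77.5 = 55.5 and ps = 35 + 1·77.5 = 112.5.
The subsidy expands output by 77.5 − 68 = 9.5 past the efficient level; on those units the gap between marginal cost and willingness to pay runs from 0 up to 57.
DWL = ½ × 57 × 9.5 = 270.75.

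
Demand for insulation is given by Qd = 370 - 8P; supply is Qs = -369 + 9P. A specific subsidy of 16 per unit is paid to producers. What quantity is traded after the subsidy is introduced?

Q' = 90

Pre-subsidy: 370 - 8P = -369 + 9P gives P* = 739/17, Q* = 378/17.
With the subsidy, sellers receive Ps = Pb + 16 for each unit, where Pb is the price buyers pay.
Supply in terms of Pb becomes Qs = -369 + 9(Pb + 16) = -225 + 9Pb. Setting this equal to demand: 370 - 8Pb = -225 + 9Pb, so Pb = 35.
Sellers receive Ps = 35 + 16 = 51; Q' = 370 − 8·35 = 90.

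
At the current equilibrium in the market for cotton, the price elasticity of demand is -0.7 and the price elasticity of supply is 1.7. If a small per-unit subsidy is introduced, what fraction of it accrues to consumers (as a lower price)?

Consumer share = 17/24

For a small subsidy around the equilibrium, the benefit split depends on the relative slopes, which at a point are proportional to the elasticities.
Buyer share = εs/(εs + |εd|) = 1.7/(1.7 + 0.7) = 17/24; seller share = |εd|/(εs + |εd|) = 7/24.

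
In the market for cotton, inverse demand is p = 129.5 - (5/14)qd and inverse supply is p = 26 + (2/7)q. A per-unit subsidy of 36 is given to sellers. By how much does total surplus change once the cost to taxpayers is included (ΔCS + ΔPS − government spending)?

Net change in total surplus = -1008

Pre-subsidy: 129.5 - (5/14)q = 26 + (2/7)q gives q* = 161 and p* = 72.
With the subsidy, sellers receive ps = pb + 36 for each unit, where pb is the price buyers pay.
On the curves, pb = 129.5 - (5/14)q and ps = 26 + (2/7)q; the wedge ps − pb = 36 gives 26 + (2/7)q − (129.5 - (5/14)q) = 36, so q' = 217.
Then pb = 129.5 − (5/14)·217 = 52 and ps = 26 + (2/7)·217 = 88.
ΔCS = ½(161 + 217)(72 − 52) = 3780; ΔPS = ½(161 + 217)(88 − 72) = 3024.
Government spending = 36 × 217 = 7812.
Net change = 3780 + 3024 − 7812 = -1008. The loss equals the DWL triangle ½·36·56.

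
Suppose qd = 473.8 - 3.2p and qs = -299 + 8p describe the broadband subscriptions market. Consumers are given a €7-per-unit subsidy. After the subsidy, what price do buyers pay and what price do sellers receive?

Buyers pay €64; sellers receive €71

Pre-subsidy: 473.8 - 3.2p = -299 + 8p gives p* = 69, q* = 253.
With the rebate, buyers effectively pay pb = ps − 7, where ps is the price sellers receive.
Demand in terms of ps becomes qd = 473.8 − 3.2(ps − 7) = 496.2 - 3.2ps. Setting this equal to supply: 496.2 - 3.2ps = -299 + 8ps, so ps = 71.
Buyers pay pb = 71 − 7 = 64; q' = -299 + 8·71 = 269.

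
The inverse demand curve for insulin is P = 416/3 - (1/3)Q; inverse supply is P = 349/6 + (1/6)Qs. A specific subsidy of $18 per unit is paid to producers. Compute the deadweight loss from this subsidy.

Pre-subsidy: 416/3 - (1/3)Q = 349/6 + (1/6)Q gives Q* = 161 and P* = 85.
With the subsidy, sellers receive Ps = Pb + 18 for each unit, where Pb is the price buyers pay.
On the curves, Pb = 416/3 - (1/3)Q and Ps = 349/6 + (1/6)Q; the wedge Ps − Pb = 18 gives 349/6 + (1/6)Q − (416/3 - (1/3)Q) = 18, so Q' = 197.
Then Pb = 416/3 − (1/3)·197 = 73 and Ps = 349/6 + (1/6)·197 = 91.
The subsidy expands output by 197 − 161 = 36 past the efficient level; on those units the gap between marginal cost and willingness to pay runs from 0 up to 18.
DWL = ½ × 18 × 36 = 324.

Deadweight loss = $324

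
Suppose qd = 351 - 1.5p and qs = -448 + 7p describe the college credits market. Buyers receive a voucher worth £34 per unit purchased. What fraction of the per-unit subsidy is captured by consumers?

Consumer share = 14/17

Pre-subsidy: 351 - 1.5p = -448 + 7p gives p* = 94, q* = 210.
With the rebate, buyers effectively pay pb = ps − 34, where ps is the price sellers receive.
Demand in terms of ps becomes qd = 351 − 1.5(ps − 34) = 402 - 1.5ps. Setting this equal to supply: 402 - 1.5ps = -448 + 7ps, so ps = 100.
Buyers pay pb = 100 − 34 = 66; q' = -448 + 7·100 = 252.
Buyers' price falls by p* − pb = 94 − 66 = 28; sellers' price rises by ps − p* = 100 − 94 = 6.
So consumers capture 28/34 = 14/17 of each unit of subsidy.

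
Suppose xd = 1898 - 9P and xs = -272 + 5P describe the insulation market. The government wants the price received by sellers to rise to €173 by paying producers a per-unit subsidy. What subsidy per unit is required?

At a seller price of 173, quantity supplied is -272 + 5·173 = 593.
Buyers absorb 593 only when they pay Pb with 1898 − 9·Pb = 593, i.e. Pb = 145.
s = Ps − Pb = 173 − 145 = 28.

Required subsidy s = €28 per unit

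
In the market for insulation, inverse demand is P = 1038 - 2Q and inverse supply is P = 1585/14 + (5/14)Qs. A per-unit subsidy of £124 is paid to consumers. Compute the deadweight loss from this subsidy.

Deadweight loss = 107632/33

Pre-subsidy: 1038 - 2Q = 1585/14 + (5/14)Q gives Q* = 1177/3 and P* = 760/3.
With the rebate, buyers effectively pay Pb = Ps − 124, where Ps is the price sellers receive.
On the curves, Pb = 1038 - 2Q and Ps = 1585/14 + (5/14)Q; the wedge Ps − Pb = 124 gives 1585/14 + (5/14)Q − (1038 - 2Q) = 124, so Q' = 14683/33.
Then Pb = 1038 − 2·(14683/33) = 4888/33 and Ps = 1585/14 + (5/14)·(14683/33) = 8980/33.
The subsidy expands output by 14683/33 − 1177/3 = 1736/33 past the efficient level; on those units the gap between marginal cost and willingness to pay runs from 0 up to 124.
DWL = ½ × 124 × 1736/33 = 107632/33.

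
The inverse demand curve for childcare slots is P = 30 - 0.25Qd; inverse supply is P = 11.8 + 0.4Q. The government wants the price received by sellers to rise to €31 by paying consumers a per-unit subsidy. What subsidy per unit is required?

At a seller price of 31, quantity supplied is -29.5 + 2.5·31 = 48.
Buyers absorb 48 only when they pay Pb = 30 − 0.25·48 = 18.
s = Ps − Pb = 31 − 18 = 13.

Required subsidy s = €13 per unit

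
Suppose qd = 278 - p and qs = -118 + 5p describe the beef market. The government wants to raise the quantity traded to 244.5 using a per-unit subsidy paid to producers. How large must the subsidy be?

At q = 244.5, invert demand for the buyer price: pb = (278 − 244.5)/1 = 33.5; invert supply for the seller price: ps = (244.5 − (-118))/5 = 72.5.
The subsidy must fill the gap: s = ps − pb = 72.5 − 33.5 = 39.

Required subsidy s = 39 per unit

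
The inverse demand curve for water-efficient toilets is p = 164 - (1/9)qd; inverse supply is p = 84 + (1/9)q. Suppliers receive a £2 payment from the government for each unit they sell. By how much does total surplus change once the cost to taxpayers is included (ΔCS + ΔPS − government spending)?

Net change in total surplus = -£9

Pre-subsidy: 164 - (1/9)q = 84 + (1/9)q gives q* = 360 and p* = 124.
With the subsidy, sellers receive ps = pb + 2 for each unit, where pb is the price buyers pay.
On the curves, pb = 164 - (1/9)q and ps = 84 + (1/9)q; the wedge ps − pb = 2 gives 84 + (1/9)q − (164 - (1/9)q) = 2, so q' = 369.
Then pb = 164 − (1/9)·369 = 123 and ps = 84 + (1/9)·369 = 125.
ΔCS = ½(360 + 369)(124 − 123) = 364.5; ΔPS = ½(360 + 369)(125 − 124) = 364.5.
Government spending = 2 × 369 = 738.
Net change = 364.5 + 364.5 − 738 = -9. The loss equals the DWL triangle ½·2·9.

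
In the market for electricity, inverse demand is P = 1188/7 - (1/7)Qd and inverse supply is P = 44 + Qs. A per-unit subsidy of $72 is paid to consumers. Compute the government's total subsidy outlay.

Government cost = $12456

Pre-subsidy: 1188/7 - (1/7)Q = 44 + Q gives Q* = 110 and P* = 154.
With the rebate, buyers effectively pay Pb = Ps − 72, where Ps is the price sellers receive.
On the curves, Pb = 1188/7 - (1/7)Q and Ps = 44 + Q; the wedge Ps − Pb = 72 gives 44 + Q − (1188/7 - (1/7)Q) = 72, so Q' = 173.
Then Pb = 1188/7 − (1/7)·173 = 145 and Ps = 44 + 1·173 = 217.
Government outlay = subsidy × quantity = 72 × 173 = 12456.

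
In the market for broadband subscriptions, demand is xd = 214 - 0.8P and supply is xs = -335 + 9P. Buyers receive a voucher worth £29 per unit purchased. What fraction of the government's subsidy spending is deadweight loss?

Pre-subsidy: 214 - 0.8P = -335 + 9P gives P* = 2745/49, x* = 8290/49.
With the rebate, buyers effectively pay Pb = Ps − 29, where Ps is the price sellers receive.
Demand in terms of Ps becomes xd = 214 − 0.8(Ps − 29) = 237.2 - 0.8Ps. Setting this equal to supply: 237.2 - 0.8Ps = -335 + 9Ps, so Ps = 2861/49.
Buyers pay Pb = 2861/49 − 29 = 1440/49; x' = -335 + 9·(2861/49) = 9334/49.
ΔCS = ½(8290/49 + 9334/49)(2745/49 − 1440/49) = 11499660/2401; ΔPS = ½(8290/49 + 9334/49)(2861/49 − 2745/49) = 1022192/2401.
Government spending = 29 × 9334/49 = 270686/49.
DWL = ½ × 29 × (9334/49 − 8290/49) = 15138/49; fraction = (15138/49) / (270686/49) = 261/4667.

DWL / government spending = 261/4667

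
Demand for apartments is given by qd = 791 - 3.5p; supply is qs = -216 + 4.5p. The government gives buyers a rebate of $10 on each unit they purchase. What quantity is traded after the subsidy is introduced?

Pre-subsidy: 791 - 3.5p = -216 + 4.5p gives p* = 125.875, q* = 350.4375.
With the rebate, buyers effectively pay pb = ps − 10, where ps is the price sellers receive.
Demand in terms of ps becomes qd = 791 − 3.5(ps − 10) = 826 - 3.5ps. Setting this equal to supply: 826 - 3.5ps = -216 + 4.5ps, so ps = 130.25.
Buyers pay pb = 130.25 − 10 = 120.25; q' = -216 + 4.5·130.25 = 370.125.

q' = 370.125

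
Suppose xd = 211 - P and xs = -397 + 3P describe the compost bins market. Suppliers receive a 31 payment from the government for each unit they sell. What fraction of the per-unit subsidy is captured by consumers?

Consumer share = 0.75

Pre-subsidy: 211 - P = -397 + 3P gives P* = 152, x* = 59.
With the subsidy, sellers receive Ps = Pb + 31 for each unit, where Pb is the price buyers pay.
Supply in terms of Pb becomes xs = -397 + 3(Pb + 31) = -304 + 3Pb. Setting this equal to demand: 211 - Pb = -304 + 3Pb, so Pb = 128.75.
Sellers receive Ps = 128.75 + 31 = 159.75; x' = 211 − 1·128.75 = 82.25.
Buyers' price falls by P* − Pb = 152 − 128.75 = 23.25; sellers' price rises by Ps − P* = 159.75 − 152 = 7.75.
So consumers capture 23.25/31 = 0.75 of each unit of subsidy.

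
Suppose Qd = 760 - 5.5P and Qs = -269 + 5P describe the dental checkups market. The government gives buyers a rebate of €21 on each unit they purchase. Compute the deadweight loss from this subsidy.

Pre-subsidy: 760 - 5.5P = -269 + 5P gives P* = 98, Q* = 221.
With the rebate, buyers effectively pay Pb = Ps − 21, where Ps is the price sellers receive.
Demand in terms of Ps becomes Qd = 760 − 5.5(Ps − 21) = 875.5 - 5.5Ps. Setting this equal to supply: 875.5 - 5.5Ps = -269 + 5Ps, so Ps = 109.
Buyers pay Pb = 109 − 21 = 88; Q' = -269 + 5·109 = 276.
The subsidy expands output by 276 − 221 = 55 past the efficient level; on those units the gap between marginal cost and willingness to pay runs from 0 up to 21.
DWL = ½ × 21 × 55 = 577.5.

Deadweight loss = €577.5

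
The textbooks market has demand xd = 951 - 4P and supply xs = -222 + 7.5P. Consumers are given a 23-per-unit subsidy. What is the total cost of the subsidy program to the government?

Pre-subsidy: 951 - 4P = -222 + 7.5P gives P* = 102, x* = 543.
With the rebate, buyers effectively pay Pb = Ps − 23, where Ps is the price sellers receive.
Demand in terms of Ps becomes xd = 951 − 4(Ps − 23) = 1043 - 4Ps. Setting this equal to supply: 1043 - 4Ps = -222 + 7.5Ps, so Ps = 110.
Buyers pay Pb = 110 − 23 = 87; x' = -222 + 7.5·110 = 603.
Government outlay = subsidy × quantity = 23 × 603 = 13869.

Government cost = 13869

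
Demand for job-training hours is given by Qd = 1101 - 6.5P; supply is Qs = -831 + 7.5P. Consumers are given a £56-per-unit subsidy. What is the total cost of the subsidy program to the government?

Government cost = £22344

Pre-subsidy: 1101 - 6.5P = -831 + 7.5P gives P* = 138, Q* = 204.
With the rebate, buyers effectively pay Pb = Ps − 56, where Ps is the price sellers receive.
Demand in terms of Ps becomes Qd = 1101 − 6.5(Ps − 56) = 1465 - 6.5Ps. Setting this equal to supply: 1465 - 6.5Ps = -831 + 7.5Ps, so Ps = 164.
Buyers pay Pb = 164 − 56 = 108; Q' = -831 + 7.5·164 = 399.
Government outlay = subsidy × quantity = 56 × 399 = 22344.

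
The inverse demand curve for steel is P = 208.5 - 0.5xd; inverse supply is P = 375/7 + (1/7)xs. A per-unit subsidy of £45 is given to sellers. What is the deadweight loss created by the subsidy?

Pre-subsidy: 208.5 - 0.5x = 375/7 + (1/7)x gives x* = 241 and P* = 88.
With the subsidy, sellers receive Ps = Pb + 45 for each unit, where Pb is the price buyers pay.
On the curves, Pb = 208.5 - 0.5x and Ps = 375/7 + (1/7)x; the wedge Ps − Pb = 45 gives 375/7 + (1/7)x − (208.5 - 0.5x) = 45, so x' = 311.
Then Pb = 208.5 − 0.5·311 = 53 and Ps = 375/7 + (1/7)·311 = 98.
The subsidy expands output by 311 − 241 = 70 past the efficient level; on those units the gap between marginal cost and willingness to pay runs from 0 up to 45.
DWL = ½ × 45 × 70 = 1575.

Deadweight loss = £1575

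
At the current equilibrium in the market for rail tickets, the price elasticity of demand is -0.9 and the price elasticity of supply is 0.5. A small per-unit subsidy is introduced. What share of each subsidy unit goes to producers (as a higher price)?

Producer share = 9/14

For a small subsidy around the equilibrium, the benefit split depends on the relative slopes, which at a point are proportional to the elasticities.
Buyer share = εs/(εs + |εd|) = 0.5/(0.5 + 0.9) = 5/14; seller share = |εd|/(εs + |εd|) = 9/14.
So producers capture 9/14 of the subsidy.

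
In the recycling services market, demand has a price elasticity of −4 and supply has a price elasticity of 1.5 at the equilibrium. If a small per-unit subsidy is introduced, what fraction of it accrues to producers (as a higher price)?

For a small subsidy around the equilibrium, the benefit split depends on the relative slopes, which at a point are proportional to the elasticities.
Buyer share = εs/(εs + |εd|) = 1.5/(1.5 + 4) = 3/11; seller share = |εd|/(εs + |εd|) = 8/11.
So producers capture 8/11 of the subsidy.

Producer share = 8/11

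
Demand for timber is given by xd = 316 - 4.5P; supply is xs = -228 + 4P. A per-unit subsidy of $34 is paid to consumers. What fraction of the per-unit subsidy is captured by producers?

Producer share = 9/17

Pre-subsidy: 316 - 4.5P = -228 + 4P gives P* = 64, x* = 28.
With the rebate, buyers effectively pay Pb = Ps − 34, where Ps is the price sellers receive.
Demand in terms of Ps becomes xd = 316 − 4.5(Ps − 34) = 469 - 4.5Ps. Setting this equal to supply: 469 - 4.5Ps = -228 + 4Ps, so Ps = 82.
Buyers pay Pb = 82 − 34 = 48; x' = -228 + 4·82 = 100.
Buyers' price falls by P* − Pb = 64 − 48 = 16; sellers' price rises by Ps − P* = 82 − 64 = 18.
So producers capture 18/34 = 9/17 of each unit of subsidy.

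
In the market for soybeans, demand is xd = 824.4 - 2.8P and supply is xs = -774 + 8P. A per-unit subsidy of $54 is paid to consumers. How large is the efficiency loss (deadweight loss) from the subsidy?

Deadweight loss = $3024

Pre-subsidy: 824.4 - 2.8P = -774 + 8P gives P* = 148, x* = 410.
With the rebate, buyers effectively pay Pb = Ps − 54, where Ps is the price sellers receive.
Demand in terms of Ps becomes xd = 824.4 − 2.8(Ps − 54) = 975.6 - 2.8Ps. Setting this equal to supply: 975.6 - 2.8Ps = -774 + 8Ps, so Ps = 162.
Buyers pay Pb = 162 − 54 = 108; x' = -774 + 8·162 = 522.
The subsidy expands output by 522 − 410 = 112 past the efficient level; on those units the gap between marginal cost and willingness to pay runs from 0 up to 54.
DWL = ½ × 54 × 112 = 3024.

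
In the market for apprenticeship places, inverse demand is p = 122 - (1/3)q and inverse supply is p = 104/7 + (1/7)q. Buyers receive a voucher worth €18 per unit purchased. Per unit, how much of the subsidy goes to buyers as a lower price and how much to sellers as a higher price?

Buyers gain €12.6 per unit; sellers gain €5.4 per unit

Pre-subsidy: 122 - (1/3)q = 104/7 + (1/7)q gives q* = 225 and p* = 47.
With the rebate, buyers effectively pay pb = ps − 18, where ps is the price sellers receive.
On the curves, pb = 122 - (1/3)q and ps = 104/7 + (1/7)q; the wedge ps − pb = 18 gives 104/7 + (1/7)q − (122 - (1/3)q) = 18, so q' = 262.8.
Then pb = 122 − (1/3)·262.8 = 34.4 and ps = 104/7 + (1/7)·262.8 = 52.4.
Buyers' price falls by p* − pb = 47 − 34.4 = 12.6; sellers' price rises by ps − p* = 52.4 − 47 = 5.4.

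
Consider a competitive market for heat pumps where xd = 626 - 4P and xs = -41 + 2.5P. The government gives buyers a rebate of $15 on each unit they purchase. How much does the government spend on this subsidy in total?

Pre-subsidy: 626 - 4P = -41 + 2.5P gives P* = 1334/13, x* = 2802/13.
With the rebate, buyers effectively pay Pb = Ps − 15, where Ps is the price sellers receive.
Demand in terms of Ps becomes xd = 626 − 4(Ps − 15) = 686 - 4Ps. Setting this equal to supply: 686 - 4Ps = -41 + 2.5Ps, so Ps = 1454/13.
Buyers pay Pb = 1454/13 − 15 = 1259/13; x' = -41 + 2.5·(1454/13) = 3102/13.
Government outlay = subsidy × quantity = 15 × 3102/13 = 46530/13.

Government cost = 46530/13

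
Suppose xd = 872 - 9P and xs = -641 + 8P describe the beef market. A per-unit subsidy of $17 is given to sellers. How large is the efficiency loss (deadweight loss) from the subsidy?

Pre-subsidy: 872 - 9P = -641 + 8P gives P* = 89, x* = 71.
With the subsidy, sellers receive Ps = Pb + 17 for each unit, where Pb is the price buyers pay.
Supply in terms of Pb becomes xs = -641 + 8(Pb + 17) = -505 + 8Pb. Setting this equal to demand: 872 - 9Pb = -505 + 8Pb, so Pb = 81.
Sellers receive Ps = 81 + 17 = 98; x' = 872 − 9·81 = 143.
The subsidy expands output by 143 − 71 = 72 past the efficient level; on those units the gap between marginal cost and willingness to pay runs from 0 up to 17.
DWL = ½ × 17 × 72 = 612.

Deadweight loss = $612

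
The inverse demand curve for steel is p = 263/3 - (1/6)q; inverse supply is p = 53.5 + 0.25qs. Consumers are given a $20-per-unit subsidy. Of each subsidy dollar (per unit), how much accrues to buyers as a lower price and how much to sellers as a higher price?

Buyers gain $8 per unit; sellers gain $12 per unit

Pre-subsidy: 263/3 - (1/6)q = 53.5 + 0.25q gives q* = 82 and p* = 74.
With the rebate, buyers effectively pay pb = ps − 20, where ps is the price sellers receive.
On the curves, pb = 263/3 - (1/6)q and ps = 53.5 + 0.25q; the wedge ps − pb = 20 gives 53.5 + 0.25q − (263/3 - (1/6)q) = 20, so q' = 130.
Then pb = 263/3 − (1/6)·130 = 66 and ps = 53.5 + 0.25·130 = 86.
Buyers' price falls by p* − pb = 74 − 66 = 8; sellers' price rises by ps − p* = 86 − 74 = 12.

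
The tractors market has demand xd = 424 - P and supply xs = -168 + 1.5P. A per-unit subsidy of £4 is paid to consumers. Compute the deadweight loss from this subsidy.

Deadweight loss = £4.8

Pre-subsidy: 424 - P = -168 + 1.5P gives P* = 236.8, x* = 187.2.
With the rebate, buyers effectively pay Pb = Ps − 4, where Ps is the price sellers receive.
Demand in terms of Ps becomes xd = 424 − 1(Ps − 4) = 428 - Ps. Setting this equal to supply: 428 - Ps = -168 + 1.5Ps, so Ps = 238.4.
Buyers pay Pb = 238.4 − 4 = 234.4; x' = -168 + 1.5·238.4 = 189.6.
The subsidy expands output by 189.6 − 187.2 = 2.4 past the efficient level; on those units the gap between marginal cost and willingness to pay runs from 0 up to 4.
DWL = ½ × 4 × 2.4 = 4.8.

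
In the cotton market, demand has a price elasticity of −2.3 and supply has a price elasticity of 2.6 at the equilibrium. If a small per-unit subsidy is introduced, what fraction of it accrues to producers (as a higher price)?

For a small subsidy around the equilibrium, the benefit split depends on the relative slopes, which at a point are proportional to the elasticities.
Buyer share = εs/(εs + |εd|) = 2.6/(2.6 + 2.3) = 26/49; seller share = |εd|/(εs + |εd|) = 23/49.
So producers capture 23/49 of the subsidy.

Producer share = 23/49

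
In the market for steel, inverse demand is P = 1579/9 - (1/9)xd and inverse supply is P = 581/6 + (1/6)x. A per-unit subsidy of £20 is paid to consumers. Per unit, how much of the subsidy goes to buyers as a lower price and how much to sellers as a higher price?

Buyers gain £8 per unit; sellers gain £12 per unit

Pre-subsidy: 1579/9 - (1/9)x = 581/6 + (1/6)x gives x* = 283 and P* = 144.
With the rebate, buyers effectively pay Pb = Ps − 20, where Ps is the price sellers receive.
On the curves, Pb = 1579/9 - (1/9)x and Ps = 581/6 + (1/6)x; the wedge Ps − Pb = 20 gives 581/6 + (1/6)x − (1579/9 - (1/9)x) = 20, so x' = 355.
Then Pb = 1579/9 − (1/9)·355 = 136 and Ps = 581/6 + (1/6)·355 = 156.
Buyers' price falls by P* − Pb = 144 − 136 = 8; sellers' price rises by Ps − P* = 156 − 144 = 12.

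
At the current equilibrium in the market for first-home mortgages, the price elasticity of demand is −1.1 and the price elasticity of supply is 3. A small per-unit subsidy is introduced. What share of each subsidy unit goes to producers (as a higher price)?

For a small subsidy around the equilibrium, the benefit split depends on the relative slopes, which at a point are proportional to the elasticities.
Buyer share = εs/(εs + |εd|) = 3/(3 + 1.1) = 30/41; seller share = |εd|/(εs + |εd|) = 11/41.
So producers capture 11/41 of the subsidy.

Producer share = 11/41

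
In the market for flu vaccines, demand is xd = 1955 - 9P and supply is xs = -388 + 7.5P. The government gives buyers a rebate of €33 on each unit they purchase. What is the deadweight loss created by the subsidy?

Pre-subsidy: 1955 - 9P = -388 + 7.5P gives P* = 142, x* = 677.
With the rebate, buyers effectively pay Pb = Ps − 33, where Ps is the price sellers receive.
Demand in terms of Ps becomes xd = 1955 − 9(Ps − 33) = 2252 - 9Ps. Setting this equal to supply: 2252 - 9Ps = -388 + 7.5Ps, so Ps = 160.
Buyers pay Pb = 160 − 33 = 127; x' = -388 + 7.5·160 = 812.
The subsidy expands output by 812 − 677 = 135 past the efficient level; on those units the gap between marginal cost and willingness to pay runs from 0 up to 33.
DWL = ½ × 33 × 135 = 2227.5.

Deadweight loss = €2227.5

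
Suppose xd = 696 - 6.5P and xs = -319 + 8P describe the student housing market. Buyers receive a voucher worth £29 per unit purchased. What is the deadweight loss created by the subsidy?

Deadweight loss = £1508

Pre-subsidy: 696 - 6.5P = -319 + 8P gives P* = 70, x* = 241.
With the rebate, buyers effectively pay Pb = Ps − 29, where Ps is the price sellers receive.
Demand in terms of Ps becomes xd = 696 − 6.5(Ps − 29) = 884.5 - 6.5Ps. Setting this equal to supply: 884.5 - 6.5Ps = -319 + 8Ps, so Ps = 83.
Buyers pay Pb = 83 − 29 = 54; x' = -319 + 8·83 = 345.
The subsidy expands output by 345 − 241 = 104 past the efficient level; on those units the gap between marginal cost and willingness to pay runs from 0 up to 29.
DWL = ½ × 29 × 104 = 1508.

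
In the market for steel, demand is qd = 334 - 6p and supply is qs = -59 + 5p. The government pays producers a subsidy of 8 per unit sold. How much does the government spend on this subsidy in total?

Pre-subsidy: 334 - 6p = -59 + 5p gives p* = 393/11, q* = 1316/11.
With the subsidy, sellers receive ps = pb + 8 for each unit, where pb is the price buyers pay.
Supply in terms of pb becomes qs = -59 + 5(pb + 8) = -19 + 5pb. Setting this equal to demand: 334 - 6pb = -19 + 5pb, so pb = 353/11.
Sellers receive ps = 353/11 + 8 = 441/11; q' = 334 − 6·(353/11) = 1556/11.
Government outlay = subsidy × quantity = 8 × 1556/11 = 12448/11.

Government cost = 12448/11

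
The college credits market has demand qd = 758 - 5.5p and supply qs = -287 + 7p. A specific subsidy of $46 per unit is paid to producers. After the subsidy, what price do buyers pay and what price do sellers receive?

Pre-subsidy: 758 - 5.5p = -287 + 7p gives p* = 83.6, q* = 298.2.
With the subsidy, sellers receive ps = pb + 46 for each unit, where pb is the price buyers pay.
Supply in terms of pb becomes qs = -287 + 7(pb + 46) = 35 + 7pb. Setting this equal to demand: 758 - 5.5pb = 35 + 7pb, so pb = 57.84.
Sellers receive ps = 57.84 + 46 = 103.84; q' = 758 − 5.5·57.84 = 439.88.

Buyers pay $57.84; sellers receive $103.84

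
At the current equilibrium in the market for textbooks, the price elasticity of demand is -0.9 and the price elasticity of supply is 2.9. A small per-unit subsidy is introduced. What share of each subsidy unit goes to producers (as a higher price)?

For a small subsidy around the equilibrium, the benefit split depends on the relative slopes, which at a point are proportional to the elasticities.
Buyer share = εs/(εs + |εd|) = 2.9/(2.9 + 0.9) = 29/38; seller share = |εd|/(εs + |εd|) = 9/38.
So producers capture 9/38 of the subsidy.

Producer share = 9/38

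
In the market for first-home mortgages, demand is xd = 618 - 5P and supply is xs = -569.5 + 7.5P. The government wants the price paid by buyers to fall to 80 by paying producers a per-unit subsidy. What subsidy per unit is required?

At a buyer price of 80, quantity demanded is 618 − 5·80 = 218.
Sellers supply 218 only when they receive Ps with -569.5 + 7.5·Ps = 218, i.e. Ps = 105.
s = Ps − Pb = 105 − 80 = 25.

Required subsidy s = 25 per unit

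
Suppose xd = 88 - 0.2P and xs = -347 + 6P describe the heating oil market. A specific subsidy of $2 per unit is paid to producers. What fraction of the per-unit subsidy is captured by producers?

Producer share = 1/31

Pre-subsidy: 88 - 0.2P = -347 + 6P gives P* = 2175/31, x* = 2293/31.
With the subsidy, sellers receive Ps = Pb + 2 for each unit, where Pb is the price buyers pay.
Supply in terms of Pb becomes xs = -347 + 6(Pb + 2) = -335 + 6Pb. Setting this equal to demand: 88 - 0.2Pb = -335 + 6Pb, so Pb = 2115/31.
Sellers receive Ps = 2115/31 + 2 = 2177/31; x' = 88 − 0.2·(2115/31) = 2305/31.
Buyers' price falls by P* − Pb = 2175/31 − 2115/31 = 60/31; sellers' price rises by Ps − P* = 2177/31 − 2175/31 = 2/31.
So producers capture (2/31)/2 = 1/31 of each unit of subsidy.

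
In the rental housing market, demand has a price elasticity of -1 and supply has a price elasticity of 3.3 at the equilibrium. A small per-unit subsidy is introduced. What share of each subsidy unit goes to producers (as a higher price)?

For a small subsidy around the equilibrium, the benefit split depends on the relative slopes, which at a point are proportional to the elasticities.
Buyer share = εs/(εs + |εd|) = 3.3/(3.3 + 1) = 33/43; seller share = |εd|/(εs + |εd|) = 10/43.
So producers capture 10/43 of the subsidy.

Producer share = 10/43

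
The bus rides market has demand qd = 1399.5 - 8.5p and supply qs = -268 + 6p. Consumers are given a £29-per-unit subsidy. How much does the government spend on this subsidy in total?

Government cost = £15196

Pre-subsidy: 1399.5 - 8.5p = -268 + 6p gives p* = 115, q* = 422.
With the rebate, buyers effectively pay pb = ps − 29, where ps is the price sellers receive.
Demand in terms of ps becomes qd = 1399.5 − 8.5(ps − 29) = 1646 - 8.5ps. Setting this equal to supply: 1646 - 8.5ps = -268 + 6ps, so ps = 132.
Buyers pay pb = 132 − 29 = 103; q' = -268 + 6·132 = 524.
Government outlay = subsidy × quantity = 29 × 524 = 15196.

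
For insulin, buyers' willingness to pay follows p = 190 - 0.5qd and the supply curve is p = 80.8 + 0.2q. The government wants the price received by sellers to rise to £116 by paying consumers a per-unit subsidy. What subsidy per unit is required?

At a seller price of 116, quantity supplied is -404 + 5·116 = 176.
Buyers absorb 176 only when they pay pb = 190 − 0.5·176 = 102.
s = ps − pb = 116 − 102 = 14.

Required subsidy s = £14 per unit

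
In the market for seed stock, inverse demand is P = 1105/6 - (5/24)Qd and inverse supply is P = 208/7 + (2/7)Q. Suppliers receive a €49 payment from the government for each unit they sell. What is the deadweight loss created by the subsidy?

Deadweight loss = 201684/83

Pre-subsidy: 1105/6 - (5/24)Q = 208/7 + (2/7)Q gives Q* = 25948/83 and P* = 9880/83.
With the subsidy, sellers receive Ps = Pb + 49 for each unit, where Pb is the price buyers pay.
On the curves, Pb = 1105/6 - (5/24)Q and Ps = 208/7 + (2/7)Q; the wedge Ps − Pb = 49 gives 208/7 + (2/7)Q − (1105/6 - (5/24)Q) = 49, so Q' = 34180/83.
Then Pb = 1105/6 − (5/24)·(34180/83) = 8165/83 and Ps = 208/7 + (2/7)·(34180/83) = 12232/83.
The subsidy expands output by 34180/83 − 25948/83 = 8232/83 past the efficient level; on those units the gap between marginal cost and willingness to pay runs from 0 up to 49.
DWL = ½ × 49 × 8232/83 = 201684/83.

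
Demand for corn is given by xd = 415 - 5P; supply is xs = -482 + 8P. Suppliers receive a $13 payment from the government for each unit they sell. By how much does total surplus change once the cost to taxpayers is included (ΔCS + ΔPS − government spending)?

Pre-subsidy: 415 - 5P = -482 + 8P gives P* = 69, x* = 70.
With the subsidy, sellers receive Ps = Pb + 13 for each unit, where Pb is the price buyers pay.
Supply in terms of Pb becomes xs = -482 + 8(Pb + 13) = -378 + 8Pb. Setting this equal to demand: 415 - 5Pb = -378 + 8Pb, so Pb = 61.
Sellers receive Ps = 61 + 13 = 74; x' = 415 − 5·61 = 110.
ΔCS = ½(70 + 110)(69 − 61) = 720; ΔPS = ½(70 + 110)(74 − 69) = 450.
Government spending = 13 × 110 = 1430.
Net change = 720 + 450 − 1430 = -260. The loss equals the DWL triangle ½·13·40.

Net change in total surplus = -$260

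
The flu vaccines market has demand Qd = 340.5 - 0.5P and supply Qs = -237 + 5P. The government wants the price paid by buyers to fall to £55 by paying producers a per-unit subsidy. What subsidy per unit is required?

Required subsidy s = £55 per unit

At a buyer price of 55, quantity demanded is 340.5 − 0.5·55 = 313.
Sellers supply 313 only when they receive Ps with -237 + 5·Ps = 313, i.e. Ps = 110.
s = Ps − Pb = 110 − 55 = 55.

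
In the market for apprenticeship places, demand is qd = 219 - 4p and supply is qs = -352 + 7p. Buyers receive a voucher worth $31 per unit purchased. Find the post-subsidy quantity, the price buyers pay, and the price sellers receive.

q' = 993/11; buyers pay 354/11; sellers receive 695/11

Pre-subsidy: 219 - 4p = -352 + 7p gives p* = 571/11, q* = 125/11.
With the rebate, buyers effectively pay pb = ps − 31, where ps is the price sellers receive.
Demand in terms of ps becomes qd = 219 − 4(ps − 31) = 343 - 4ps. Setting this equal to supply: 343 - 4ps = -352 + 7ps, so ps = 695/11.
Buyers pay pb = 695/11 − 31 = 354/11; q' = -352 + 7·(695/11) = 993/11.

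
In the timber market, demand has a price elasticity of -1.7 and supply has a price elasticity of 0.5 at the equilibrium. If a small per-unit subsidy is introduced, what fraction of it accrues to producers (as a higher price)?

For a small subsidy around the equilibrium, the benefit split depends on the relative slopes, which at a point are proportional to the elasticities.
Buyer share = εs/(εs + |εd|) = 0.5/(0.5 + 1.7) = 5/22; seller share = |εd|/(εs + |εd|) = 17/22.
So producers capture 17/22 of the subsidy.

Producer share = 17/22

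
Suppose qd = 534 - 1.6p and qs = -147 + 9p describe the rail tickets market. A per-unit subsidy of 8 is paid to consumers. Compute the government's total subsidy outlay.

Pre-subsidy: 534 - 1.6p = -147 + 9p gives p* = 3405/53, q* = 22854/53.
With the rebate, buyers effectively pay pb = ps − 8, where ps is the price sellers receive.
Demand in terms of ps becomes qd = 534 − 1.6(ps − 8) = 546.8 - 1.6ps. Setting this equal to supply: 546.8 - 1.6ps = -147 + 9ps, so ps = 3469/53.
Buyers pay pb = 3469/53 − 8 = 3045/53; q' = -147 + 9·(3469/53) = 23430/53.
Government outlay = subsidy × quantity = 8 × 23430/53 = 187440/53.

Government cost = 187440/53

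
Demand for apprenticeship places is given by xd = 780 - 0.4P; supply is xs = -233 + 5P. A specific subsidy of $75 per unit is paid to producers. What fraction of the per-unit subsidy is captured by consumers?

Consumer share = 25/27

Pre-subsidy: 780 - 0.4P = -233 + 5P gives P* = 5065/27, x* = 19034/27.
With the subsidy, sellers receive Ps = Pb + 75 for each unit, where Pb is the price buyers pay.
Supply in terms of Pb becomes xs = -233 + 5(Pb + 75) = 142 + 5Pb. Setting this equal to demand: 780 - 0.4Pb = 142 + 5Pb, so Pb = 3190/27.
Sellers receive Ps = 3190/27 + 75 = 5215/27; x' = 780 − 0.4·(3190/27) = 19784/27.
Buyers' price falls by P* − Pb = 5065/27 − 3190/27 = 625/9; sellers' price rises by Ps − P* = 5215/27 − 5065/27 = 50/9.
So consumers capture (625/9)/75 = 25/27 of each unit of subsidy.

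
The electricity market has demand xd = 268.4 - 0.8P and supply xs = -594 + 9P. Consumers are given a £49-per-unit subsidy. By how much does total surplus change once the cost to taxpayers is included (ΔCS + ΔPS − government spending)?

Pre-subsidy: 268.4 - 0.8P = -594 + 9P gives P* = 88, x* = 198.
With the rebate, buyers effectively pay Pb = Ps − 49, where Ps is the price sellers receive.
Demand in terms of Ps becomes xd = 268.4 − 0.8(Ps − 49) = 307.6 - 0.8Ps. Setting this equal to supply: 307.6 - 0.8Ps = -594 + 9Ps, so Ps = 92.
Buyers pay Pb = 92 − 49 = 43; x' = -594 + 9·92 = 234.
ΔCS = ½(198 + 234)(88 − 43) = 9720; ΔPS = ½(198 + 234)(92 − 88) = 864.
Government spending = 49 × 234 = 11466.
Net change = 9720 + 864 − 11466 = -882. The loss equals the DWL triangle ½·49·36.

Net change in total surplus = -£882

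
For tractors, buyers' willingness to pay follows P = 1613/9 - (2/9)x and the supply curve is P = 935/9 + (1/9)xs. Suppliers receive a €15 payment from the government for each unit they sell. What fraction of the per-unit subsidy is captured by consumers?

Consumer share = 2/3

Pre-subsidy: 1613/9 - (2/9)x = 935/9 + (1/9)x gives x* = 226 and P* = 129.
With the subsidy, sellers receive Ps = Pb + 15 for each unit, where Pb is the price buyers pay.
On the curves, Pb = 1613/9 - (2/9)x and Ps = 935/9 + (1/9)x; the wedge Ps − Pb = 15 gives 935/9 + (1/9)x − (1613/9 - (2/9)x) = 15, so x' = 271.
Then Pb = 1613/9 − (2/9)·271 = 119 and Ps = 935/9 + (1/9)·271 = 134.
Buyers' price falls by P* − Pb = 129 − 119 = 10; sellers' price rises by Ps − P* = 134 − 129 = 5.
So consumers capture 10/15 = 2/3 of each unit of subsidy.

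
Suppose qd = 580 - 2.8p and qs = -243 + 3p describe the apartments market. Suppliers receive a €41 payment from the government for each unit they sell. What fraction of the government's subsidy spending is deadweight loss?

Pre-subsidy: 580 - 2.8p = -243 + 3p gives p* = 4115/29, q* = 5298/29.
With the subsidy, sellers receive ps = pb + 41 for each unit, where pb is the price buyers pay.
Supply in terms of pb becomes qs = -243 + 3(pb + 41) = -120 + 3pb. Setting this equal to demand: 580 - 2.8pb = -120 + 3pb, so pb = 3500/29.
Sellers receive ps = 3500/29 + 41 = 4689/29; q' = 580 − 2.8·(3500/29) = 7020/29.
ΔCS = ½(5298/29 + 7020/29)(4115/29 − 3500/29) = 3787785/841; ΔPS = ½(5298/29 + 7020/29)(4689/29 − 4115/29) = 3535266/841.
Government spending = 41 × 7020/29 = 287820/29.
DWL = ½ × 41 × (7020/29 − 5298/29) = 35301/29; fraction = (35301/29) / (287820/29) = 287/2340.

DWL / government spending = 287/2340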